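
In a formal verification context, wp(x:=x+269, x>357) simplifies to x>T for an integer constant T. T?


Formula: wp(x:=E, P) = P[E/x] (substitute E for x in postcondition)
Step 1: Postcondition: x>357
Step 2: Substitute x+269 for x: x+269>357
Step 3: Solve for x: x > 357-269 = 88

88


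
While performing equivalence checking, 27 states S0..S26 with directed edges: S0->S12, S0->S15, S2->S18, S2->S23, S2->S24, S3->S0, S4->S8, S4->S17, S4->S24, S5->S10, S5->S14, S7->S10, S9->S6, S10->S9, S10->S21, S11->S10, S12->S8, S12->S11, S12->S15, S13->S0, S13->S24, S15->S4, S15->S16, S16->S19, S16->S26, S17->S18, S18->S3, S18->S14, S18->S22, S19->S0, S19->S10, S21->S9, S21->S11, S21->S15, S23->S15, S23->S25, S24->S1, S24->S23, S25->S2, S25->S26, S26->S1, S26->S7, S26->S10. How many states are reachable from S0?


BFS from S0:
  layer 0: {S0}
  layer 1: {S12, S15}
  layer 2: {S4, S8, S11, S16}
  layer 3: {S10, S17, S19, S24, S26}
  layer 4: {S1, S7, S9, S18, S21, S23}
  layer 5: {S3, S6, S14, S22, S25}
  layer 6: {S2}
Reachable set: {S0, S1, S2, S3, S4, S6, S7, S8, S9, S10, S11, S12, S14, S15, S16, S17, S18, S19, S21, S22, S23, S24, S25, S26}
Count = 24

24


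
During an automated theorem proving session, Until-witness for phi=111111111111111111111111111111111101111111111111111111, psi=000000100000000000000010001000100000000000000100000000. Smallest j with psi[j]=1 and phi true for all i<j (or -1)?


(phi U psi) at 0: need smallest j with psi[j]=1 and phi[i]=1 for all i in [0,j).
Scan from step 0:
  step 0: phi=1, psi=0 -> continue
  step 1: phi=1, psi=0 -> continue
  step 2: phi=1, psi=0 -> continue
  step 3: phi=1, psi=0 -> continue
  step 6: psi=1 and phi held for [0,6) -> witness found
Witness step = 6

6


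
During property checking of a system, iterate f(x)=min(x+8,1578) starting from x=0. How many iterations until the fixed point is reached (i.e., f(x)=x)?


Step 1: x=0, cap=1578, increment=8
Step 2: x grows by 8 each step until capped at 1578; fixed point is x=1578
Step 3: iterations = ceil(1578/8) = 198

198


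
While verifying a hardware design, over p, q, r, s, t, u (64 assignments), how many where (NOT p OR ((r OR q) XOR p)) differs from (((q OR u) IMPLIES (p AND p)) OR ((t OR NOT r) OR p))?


F1 = (NOT p OR ((r OR q) XOR p))
F2 = (((q OR u) IMPLIES (p AND p)) OR ((t OR NOT r) OR p))
Evaluate both on each of 64 rows (bits = p,q,r,s,t,u):
  row 0 [000000]: F1=1 F2=1 -> 0
  row 1 [000001]: F1=1 F2=1 -> 0
  row 2 [000010]: F1=1 F2=1 -> 0
  row 3 [000011]: F1=1 F2=1 -> 0
  row 4 [000100]: F1=1 F2=1 -> 0
  (every remaining row is evaluated the same way; all 64 results are listed next)
Full result column, 8 rows per line (p,q,r fixed per line; s,t,u runs 000..111 left to right):
  rows 0-7 [p,q,r=000]: 00000000  (ones: 0)
  rows 8-15 [p,q,r=001]: 01000100  (ones: 2)
  rows 16-23 [p,q,r=010]: 00000000  (ones: 0)
  rows 24-31 [p,q,r=011]: 11001100  (ones: 4)
  rows 32-39 [p,q,r=100]: 00000000  (ones: 0)
  rows 40-47 [p,q,r=101]: 11111111  (ones: 8)
  rows 48-55 [p,q,r=110]: 11111111  (ones: 8)
  rows 56-63 [p,q,r=111]: 11111111  (ones: 8)
Disagreements = 0+2+0+4+0+8+8+8 = 30

30


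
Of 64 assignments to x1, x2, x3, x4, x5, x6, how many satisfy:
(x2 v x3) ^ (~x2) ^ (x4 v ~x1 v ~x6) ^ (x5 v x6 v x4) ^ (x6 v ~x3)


CNF with 5 clauses over 6 vars (64 assignments).
An assignment satisfies CNF iff every clause has >=1 true literal.
Check each row (bits = x1,x2,x3,x4,x5,x6; clause T/F shown):
  row 0 [000000]: clauses=FTTFT -> 0
  row 1 [000001]: clauses=FTTTT -> 0
  row 2 [000010]: clauses=FTTTT -> 0
  row 3 [000011]: clauses=FTTTT -> 0
  row 4 [000100]: clauses=FTTTT -> 0
  (every remaining row is evaluated the same way; all 64 results are listed next)
Full result column, 8 rows per line (x1,x2,x3 fixed per line; x4,x5,x6 runs 000..111 left to right):
  rows 0-7 [x1,x2,x3=000]: 00000000  (ones: 0)
  rows 8-15 [x1,x2,x3=001]: 01010101  (ones: 4)
  rows 16-23 [x1,x2,x3=010]: 00000000  (ones: 0)
  rows 24-31 [x1,x2,x3=011]: 00000000  (ones: 0)
  rows 32-39 [x1,x2,x3=100]: 00000000  (ones: 0)
  rows 40-47 [x1,x2,x3=101]: 00000101  (ones: 2)
  rows 48-55 [x1,x2,x3=110]: 00000000  (ones: 0)
  rows 56-63 [x1,x2,x3=111]: 00000000  (ones: 0)
Satisfying assignments = 0+4+0+0+0+2+0+0 = 6

6


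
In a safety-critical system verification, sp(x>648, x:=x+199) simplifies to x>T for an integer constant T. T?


Formula: sp(P, x:=E) = exists old_x. (x = E[old_x/x]) AND P[old_x/x] (old_x is the value of x before the assignment; eliminate old_x by solving x = E[old_x/x] for old_x)
Step 1: Precondition P: x>648, i.e. old_x > 648
Step 2: Assignment gives x = old_x + 199, so old_x = x - 199
Step 3: Substitute into P: x - 199 > 648
Step 4: Simplify: x > 648+199 = 847

847


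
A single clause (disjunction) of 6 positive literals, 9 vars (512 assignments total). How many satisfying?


Step 1: Total=2^9=512
Step 2: Unsat when all 6 false: 2^3=8
Step 3: Sat=512-8=504

504


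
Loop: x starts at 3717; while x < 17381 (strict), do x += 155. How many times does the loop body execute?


Step 1: x goes from 3717 toward 17381 by 155; the body runs while x<17381, so iterations = ceil((bound-start)/step)
Step 2: Distance=13664
Step 3: ceil(13664/155)=89

89


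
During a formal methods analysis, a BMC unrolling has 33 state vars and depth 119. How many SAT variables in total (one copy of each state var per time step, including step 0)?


BMC unrolls to depth k, creating one copy of each state var for steps 0..k.
Step count = 119 + 1 = 120 (steps 0 through 119)
Vars per step = 33
Total = 33 * 120 = 3960

3960


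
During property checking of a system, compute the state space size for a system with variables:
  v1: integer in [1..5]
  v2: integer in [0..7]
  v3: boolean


State space = product of domain sizes of all variables.
Domain sizes:
  v1 (integer in [1..5]): 5
  v2 (integer in [0..7]): 8
  v3 (boolean): 2
Product = 5 * 8 * 2 = 80

80


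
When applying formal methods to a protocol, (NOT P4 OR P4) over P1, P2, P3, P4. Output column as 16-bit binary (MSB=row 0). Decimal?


Formula: (NOT P4 OR P4) over P1, P2, P3, P4 (16 rows)
Evaluate each row (bits = P1,P2,P3,P4, MSB first):
  row 0 [0000]: (NOT 0 OR 0) -> 1
  row 1 [0001]: (NOT 1 OR 1) -> 1
  row 2 [0010]: (NOT 0 OR 0) -> 1
  row 3 [0011]: (NOT 1 OR 1) -> 1
  row 4 [0100]: (NOT 0 OR 0) -> 1
  row 5 [0101]: (NOT 1 OR 1) -> 1
  row 6 [0110]: (NOT 0 OR 0) -> 1
  row 7 [0111]: (NOT 1 OR 1) -> 1
  row 8 [1000]: (NOT 0 OR 0) -> 1
  row 9 [1001]: (NOT 1 OR 1) -> 1
  row 10 [1010]: (NOT 0 OR 0) -> 1
  row 11 [1011]: (NOT 1 OR 1) -> 1
  row 12 [1100]: (NOT 0 OR 0) -> 1
  row 13 [1101]: (NOT 1 OR 1) -> 1
  row 14 [1110]: (NOT 0 OR 0) -> 1
  row 15 [1111]: (NOT 1 OR 1) -> 1
Full result column, 4 rows per line (P1,P2 fixed per line; P3,P4 runs 00..11 left to right):
  rows 0-3 [P1,P2=00]: 1111  = hex F
  rows 4-7 [P1,P2=01]: 1111  = hex F
  rows 8-11 [P1,P2=10]: 1111  = hex F
  rows 12-15 [P1,P2=11]: 1111  = hex F
Output column (row 0 .. row 15) = 1111111111111111
Output column grouped in 4s = 1111 1111 1111 1111 = 0xFFFF
Convert to decimal digit by digit (value = value*16 + digit):
  F -> 15
  15*16 + 15 (F) = 255
  255*16 + 15 (F) = 4095
  4095*16 + 15 (F) = 65535
Decimal = 65535

65535


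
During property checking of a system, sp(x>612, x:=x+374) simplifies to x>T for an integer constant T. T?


Formula: sp(P, x:=E) = exists old_x. (x = E[old_x/x]) AND P[old_x/x] (old_x is the value of x before the assignment; eliminate old_x by solving x = E[old_x/x] for old_x)
Step 1: Precondition P: x>612, i.e. old_x > 612
Step 2: Assignment gives x = old_x + 374, so old_x = x - 374
Step 3: Substitute into P: x - 374 > 612
Step 4: Simplify: x > 612+374 = 986

986


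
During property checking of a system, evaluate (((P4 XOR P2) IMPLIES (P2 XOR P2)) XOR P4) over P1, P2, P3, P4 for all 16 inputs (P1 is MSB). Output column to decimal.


Formula: (((P4 XOR P2) IMPLIES (P2 XOR P2)) XOR P4) over P1, P2, P3, P4 (16 rows)
Evaluate each row (bits = P1,P2,P3,P4, MSB first):
  row 0 [0000]: (((0 XOR 0) IMPLIES (0 XOR 0)) XOR 0) -> 1
  row 1 [0001]: (((1 XOR 0) IMPLIES (0 XOR 0)) XOR 1) -> 1
  row 2 [0010]: (((0 XOR 0) IMPLIES (0 XOR 0)) XOR 0) -> 1
  row 3 [0011]: (((1 XOR 0) IMPLIES (0 XOR 0)) XOR 1) -> 1
  row 4 [0100]: (((0 XOR 1) IMPLIES (1 XOR 1)) XOR 0) -> 0
  row 5 [0101]: (((1 XOR 1) IMPLIES (1 XOR 1)) XOR 1) -> 0
  row 6 [0110]: (((0 XOR 1) IMPLIES (1 XOR 1)) XOR 0) -> 0
  row 7 [0111]: (((1 XOR 1) IMPLIES (1 XOR 1)) XOR 1) -> 0
  row 8 [1000]: (((0 XOR 0) IMPLIES (0 XOR 0)) XOR 0) -> 1
  row 9 [1001]: (((1 XOR 0) IMPLIES (0 XOR 0)) XOR 1) -> 1
  row 10 [1010]: (((0 XOR 0) IMPLIES (0 XOR 0)) XOR 0) -> 1
  row 11 [1011]: (((1 XOR 0) IMPLIES (0 XOR 0)) XOR 1) -> 1
  row 12 [1100]: (((0 XOR 1) IMPLIES (1 XOR 1)) XOR 0) -> 0
  row 13 [1101]: (((1 XOR 1) IMPLIES (1 XOR 1)) XOR 1) -> 0
  row 14 [1110]: (((0 XOR 1) IMPLIES (1 XOR 1)) XOR 0) -> 0
  row 15 [1111]: (((1 XOR 1) IMPLIES (1 XOR 1)) XOR 1) -> 0
Full result column, 4 rows per line (P1,P2 fixed per line; P3,P4 runs 00..11 left to right):
  rows 0-3 [P1,P2=00]: 1111  = hex F
  rows 4-7 [P1,P2=01]: 0000  = hex 0
  rows 8-11 [P1,P2=10]: 1111  = hex F
  rows 12-15 [P1,P2=11]: 0000  = hex 0
Output column (row 0 .. row 15) = 1111000011110000
Output column grouped in 4s = 1111 0000 1111 0000 = 0xF0F0
Convert to decimal digit by digit (value = value*16 + digit):
  F -> 15
  15*16 + 0 = 240
  240*16 + 15 (F) = 3855
  3855*16 + 0 = 61680
Decimal = 61680

61680


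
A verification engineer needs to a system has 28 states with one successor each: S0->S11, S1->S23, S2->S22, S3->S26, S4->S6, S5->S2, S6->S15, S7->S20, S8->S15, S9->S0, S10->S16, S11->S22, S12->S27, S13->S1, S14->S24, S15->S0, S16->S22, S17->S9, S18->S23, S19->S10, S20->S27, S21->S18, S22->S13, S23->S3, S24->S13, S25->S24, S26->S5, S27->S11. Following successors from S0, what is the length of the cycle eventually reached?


Trace from S0 until a state repeats:
  S0 -> S11 -> S22 -> S13 -> S1 -> S23 -> S3 -> S26 -> S5 -> S2 -> S22
S22 first seen at step 2, revisited at step 10.
Cycle length = 10 - 2 = 8

8


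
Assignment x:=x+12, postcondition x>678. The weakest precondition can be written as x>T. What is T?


Formula: wp(x:=E, P) = P[E/x] (substitute E for x in postcondition)
Step 1: Postcondition: x>678
Step 2: Substitute x+12 for x: x+12>678
Step 3: Solve for x: x > 678-12 = 666

666


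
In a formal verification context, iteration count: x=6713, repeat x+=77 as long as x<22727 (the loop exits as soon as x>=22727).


Step 1: x goes from 6713 toward 22727 by 77; the body runs while x<22727, so iterations = ceil((bound-start)/step)
Step 2: Distance=16014
Step 3: ceil(16014/77)=208

208


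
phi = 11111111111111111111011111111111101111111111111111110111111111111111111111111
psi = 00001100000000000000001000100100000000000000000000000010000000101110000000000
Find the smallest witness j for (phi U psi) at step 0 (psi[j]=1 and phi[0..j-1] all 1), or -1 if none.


(phi U psi) at 0: need smallest j with psi[j]=1 and phi[i]=1 for all i in [0,j).
Scan from step 0:
  step 0: phi=1, psi=0 -> continue
  step 1: phi=1, psi=0 -> continue
  step 2: phi=1, psi=0 -> continue
  step 3: phi=1, psi=0 -> continue
  step 4: psi=1 and phi held for [0,4) -> witness found
Witness step = 4

4


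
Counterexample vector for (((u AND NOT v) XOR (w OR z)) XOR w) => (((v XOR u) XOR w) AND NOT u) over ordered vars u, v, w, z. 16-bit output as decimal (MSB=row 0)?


F1 = (((u AND NOT v) XOR (w OR z)) XOR w)
F2 = (((v XOR u) XOR w) AND NOT u)
Counterexample to F1=>F2 is where F1=1 and F2=0.
Evaluate each row (bits = u,v,w,z, MSB first):
  row 0 [0000]: F1=0 F2=0 -> F1&~F2 -> 0
  row 1 [0001]: F1=1 F2=0 -> F1&~F2 -> 1
  row 2 [0010]: F1=0 F2=1 -> F1&~F2 -> 0
  row 3 [0011]: F1=0 F2=1 -> F1&~F2 -> 0
  row 4 [0100]: F1=0 F2=1 -> F1&~F2 -> 0
  row 5 [0101]: F1=1 F2=1 -> F1&~F2 -> 0
  row 6 [0110]: F1=0 F2=0 -> F1&~F2 -> 0
  row 7 [0111]: F1=0 F2=0 -> F1&~F2 -> 0
  row 8 [1000]: F1=1 F2=0 -> F1&~F2 -> 1
  row 9 [1001]: F1=0 F2=0 -> F1&~F2 -> 0
  row 10 [1010]: F1=1 F2=0 -> F1&~F2 -> 1
  row 11 [1011]: F1=1 F2=0 -> F1&~F2 -> 1
  row 12 [1100]: F1=0 F2=0 -> F1&~F2 -> 0
  row 13 [1101]: F1=1 F2=0 -> F1&~F2 -> 1
  row 14 [1110]: F1=0 F2=0 -> F1&~F2 -> 0
  row 15 [1111]: F1=0 F2=0 -> F1&~F2 -> 0
Full result column, 4 rows per line (u,v fixed per line; w,z runs 00..11 left to right):
  rows 0-3 [u,v=00]: 0100  = hex 4
  rows 4-7 [u,v=01]: 0000  = hex 0
  rows 8-11 [u,v=10]: 1011  = hex B
  rows 12-15 [u,v=11]: 0100  = hex 4
Counterexample vector (row 0 .. row 15) = 0100000010110100
Output column grouped in 4s = 0100 0000 1011 0100 = 0x40B4
Convert to decimal digit by digit (value = value*16 + digit):
  4 -> 4
  4*16 + 0 = 64
  64*16 + 11 (B) = 1035
  1035*16 + 4 = 16564
Decimal = 16564

16564


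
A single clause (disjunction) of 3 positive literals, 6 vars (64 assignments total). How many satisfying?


Step 1: Total=2^6=64
Step 2: Unsat when all 3 false: 2^3=8
Step 3: Sat=64-8=56

56


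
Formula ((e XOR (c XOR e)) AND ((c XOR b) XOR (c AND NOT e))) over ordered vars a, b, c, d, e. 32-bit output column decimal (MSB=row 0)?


Formula: ((e XOR (c XOR e)) AND ((c XOR b) XOR (c AND NOT e))) over a, b, c, d, e (32 rows)
Evaluate each row (bits = a,b,c,d,e, MSB first):
  row 0 [00000]: ((0 XOR (0 XOR 0)) AND ((0 XOR 0) XOR (0 AND NOT 0))) -> 0
  row 1 [00001]: ((1 XOR (0 XOR 1)) AND ((0 XOR 0) XOR (0 AND NOT 1))) -> 0
  row 2 [00010]: ((0 XOR (0 XOR 0)) AND ((0 XOR 0) XOR (0 AND NOT 0))) -> 0
  row 3 [00011]: ((1 XOR (0 XOR 1)) AND ((0 XOR 0) XOR (0 AND NOT 1))) -> 0
  row 4 [00100]: ((0 XOR (1 XOR 0)) AND ((1 XOR 0) XOR (1 AND NOT 0))) -> 0
  row 5 [00101]: ((1 XOR (1 XOR 1)) AND ((1 XOR 0) XOR (1 AND NOT 1))) -> 1
  row 6 [00110]: ((0 XOR (1 XOR 0)) AND ((1 XOR 0) XOR (1 AND NOT 0))) -> 0
  row 7 [00111]: ((1 XOR (1 XOR 1)) AND ((1 XOR 0) XOR (1 AND NOT 1))) -> 1
  row 8 [01000]: ((0 XOR (0 XOR 0)) AND ((0 XOR 1) XOR (0 AND NOT 0))) -> 0
  row 9 [01001]: ((1 XOR (0 XOR 1)) AND ((0 XOR 1) XOR (0 AND NOT 1))) -> 0
  row 10 [01010]: ((0 XOR (0 XOR 0)) AND ((0 XOR 1) XOR (0 AND NOT 0))) -> 0
  row 11 [01011]: ((1 XOR (0 XOR 1)) AND ((0 XOR 1) XOR (0 AND NOT 1))) -> 0
  row 12 [01100]: ((0 XOR (1 XOR 0)) AND ((1 XOR 1) XOR (1 AND NOT 0))) -> 1
  row 13 [01101]: ((1 XOR (1 XOR 1)) AND ((1 XOR 1) XOR (1 AND NOT 1))) -> 0
  row 14 [01110]: ((0 XOR (1 XOR 0)) AND ((1 XOR 1) XOR (1 AND NOT 0))) -> 1
  row 15 [01111]: ((1 XOR (1 XOR 1)) AND ((1 XOR 1) XOR (1 AND NOT 1))) -> 0
  row 16 [10000]: ((0 XOR (0 XOR 0)) AND ((0 XOR 0) XOR (0 AND NOT 0))) -> 0
  row 17 [10001]: ((1 XOR (0 XOR 1)) AND ((0 XOR 0) XOR (0 AND NOT 1))) -> 0
  row 18 [10010]: ((0 XOR (0 XOR 0)) AND ((0 XOR 0) XOR (0 AND NOT 0))) -> 0
  row 19 [10011]: ((1 XOR (0 XOR 1)) AND ((0 XOR 0) XOR (0 AND NOT 1))) -> 0
  row 20 [10100]: ((0 XOR (1 XOR 0)) AND ((1 XOR 0) XOR (1 AND NOT 0))) -> 0
  row 21 [10101]: ((1 XOR (1 XOR 1)) AND ((1 XOR 0) XOR (1 AND NOT 1))) -> 1
  row 22 [10110]: ((0 XOR (1 XOR 0)) AND ((1 XOR 0) XOR (1 AND NOT 0))) -> 0
  row 23 [10111]: ((1 XOR (1 XOR 1)) AND ((1 XOR 0) XOR (1 AND NOT 1))) -> 1
  row 24 [11000]: ((0 XOR (0 XOR 0)) AND ((0 XOR 1) XOR (0 AND NOT 0))) -> 0
  row 25 [11001]: ((1 XOR (0 XOR 1)) AND ((0 XOR 1) XOR (0 AND NOT 1))) -> 0
  row 26 [11010]: ((0 XOR (0 XOR 0)) AND ((0 XOR 1) XOR (0 AND NOT 0))) -> 0
  row 27 [11011]: ((1 XOR (0 XOR 1)) AND ((0 XOR 1) XOR (0 AND NOT 1))) -> 0
  row 28 [11100]: ((0 XOR (1 XOR 0)) AND ((1 XOR 1) XOR (1 AND NOT 0))) -> 1
  row 29 [11101]: ((1 XOR (1 XOR 1)) AND ((1 XOR 1) XOR (1 AND NOT 1))) -> 0
  row 30 [11110]: ((0 XOR (1 XOR 0)) AND ((1 XOR 1) XOR (1 AND NOT 0))) -> 1
  row 31 [11111]: ((1 XOR (1 XOR 1)) AND ((1 XOR 1) XOR (1 AND NOT 1))) -> 0
Full result column, 4 rows per line (a,b,c fixed per line; d,e runs 00..11 left to right):
  rows 0-3 [a,b,c=000]: 0000  = hex 0
  rows 4-7 [a,b,c=001]: 0101  = hex 5
  rows 8-11 [a,b,c=010]: 0000  = hex 0
  rows 12-15 [a,b,c=011]: 1010  = hex A
  rows 16-19 [a,b,c=100]: 0000  = hex 0
  rows 20-23 [a,b,c=101]: 0101  = hex 5
  rows 24-27 [a,b,c=110]: 0000  = hex 0
  rows 28-31 [a,b,c=111]: 1010  = hex A
Output column (row 0 .. row 31) = 00000101000010100000010100001010
Output column grouped in 4s = 0000 0101 0000 1010 0000 0101 0000 1010 = 0x050A050A
Convert to decimal digit by digit (value = value*16 + digit):
  0 -> 0
  0*16 + 5 = 5
  5*16 + 0 = 80
  80*16 + 10 (A) = 1290
  1290*16 + 0 = 20640
  20640*16 + 5 = 330245
  330245*16 + 0 = 5283920
  5283920*16 + 10 (A) = 84542730
Decimal = 84542730

84542730


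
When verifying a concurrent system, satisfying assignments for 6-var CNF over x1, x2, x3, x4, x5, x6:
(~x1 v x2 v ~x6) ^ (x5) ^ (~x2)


CNF with 3 clauses over 6 vars (64 assignments).
An assignment satisfies CNF iff every clause has >=1 true literal.
Check each row (bits = x1,x2,x3,x4,x5,x6; clause T/F shown):
  row 0 [000000]: clauses=TFT -> 0
  row 1 [000001]: clauses=TFT -> 0
  row 2 [000010]: clauses=TTT -> 1
  row 3 [000011]: clauses=TTT -> 1
  row 4 [000100]: clauses=TFT -> 0
  (every remaining row is evaluated the same way; all 64 results are listed next)
Full result column, 8 rows per line (x1,x2,x3 fixed per line; x4,x5,x6 runs 000..111 left to right):
  rows 0-7 [x1,x2,x3=000]: 00110011  (ones: 4)
  rows 8-15 [x1,x2,x3=001]: 00110011  (ones: 4)
  rows 16-23 [x1,x2,x3=010]: 00000000  (ones: 0)
  rows 24-31 [x1,x2,x3=011]: 00000000  (ones: 0)
  rows 32-39 [x1,x2,x3=100]: 00100010  (ones: 2)
  rows 40-47 [x1,x2,x3=101]: 00100010  (ones: 2)
  rows 48-55 [x1,x2,x3=110]: 00000000  (ones: 0)
  rows 56-63 [x1,x2,x3=111]: 00000000  (ones: 0)
Satisfying assignments = 4+4+0+0+2+2+0+0 = 12

12


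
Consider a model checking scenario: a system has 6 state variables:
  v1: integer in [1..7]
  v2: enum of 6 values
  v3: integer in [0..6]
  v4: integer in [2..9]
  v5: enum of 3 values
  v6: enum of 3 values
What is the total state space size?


State space = product of domain sizes of all variables.
Domain sizes:
  v1 (integer in [1..7]): 7
  v2 (enum of 6 values): 6
  v3 (integer in [0..6]): 7
  v4 (integer in [2..9]): 8
  v5 (enum of 3 values): 3
  v6 (enum of 3 values): 3
Product = 7 * 6 * 7 * 8 * 3 * 3 = 21168

21168


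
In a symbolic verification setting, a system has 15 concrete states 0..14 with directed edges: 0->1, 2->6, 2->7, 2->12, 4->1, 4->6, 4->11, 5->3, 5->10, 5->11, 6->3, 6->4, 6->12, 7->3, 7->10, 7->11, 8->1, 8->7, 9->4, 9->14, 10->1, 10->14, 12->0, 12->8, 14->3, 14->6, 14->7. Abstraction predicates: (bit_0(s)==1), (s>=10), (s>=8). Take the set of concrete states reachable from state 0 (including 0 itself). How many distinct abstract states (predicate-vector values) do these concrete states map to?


BFS from 0:
Concrete reachable: {0, 1}
Abstract via predicates (bit_0(s)==1), (s>=10), (s>=8):
  (0,0,0) <- {0}
  (1,0,0) <- {1}
Distinct abstract states = 2

2


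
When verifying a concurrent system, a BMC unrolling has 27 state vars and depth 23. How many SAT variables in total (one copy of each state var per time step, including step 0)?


BMC unrolls to depth k, creating one copy of each state var for steps 0..k.
Step count = 23 + 1 = 24 (steps 0 through 23)
Vars per step = 27
Total = 27 * 24 = 648

648


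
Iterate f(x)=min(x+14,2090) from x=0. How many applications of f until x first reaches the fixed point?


Step 1: x=0, cap=2090, increment=14
Step 2: x grows by 14 each step until capped at 2090; fixed point is x=2090
Step 3: iterations = ceil(2090/14) = 150

150


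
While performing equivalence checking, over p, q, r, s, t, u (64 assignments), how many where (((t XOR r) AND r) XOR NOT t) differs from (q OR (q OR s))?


F1 = (((t XOR r) AND r) XOR NOT t)
F2 = (q OR (q OR s))
Evaluate both on each of 64 rows (bits = p,q,r,s,t,u):
  row 0 [000000]: F1=1 F2=0 (differ) -> 1
  row 1 [000001]: F1=1 F2=0 (differ) -> 1
  row 2 [000010]: F1=0 F2=0 -> 0
  row 3 [000011]: F1=0 F2=0 -> 0
  row 4 [000100]: F1=1 F2=1 -> 0
  (every remaining row is evaluated the same way; all 64 results are listed next)
Full result column, 8 rows per line (p,q,r fixed per line; s,t,u runs 000..111 left to right):
  rows 0-7 [p,q,r=000]: 11000011  (ones: 4)
  rows 8-15 [p,q,r=001]: 00001111  (ones: 4)
  rows 16-23 [p,q,r=010]: 00110011  (ones: 4)
  rows 24-31 [p,q,r=011]: 11111111  (ones: 8)
  rows 32-39 [p,q,r=100]: 11000011  (ones: 4)
  rows 40-47 [p,q,r=101]: 00001111  (ones: 4)
  rows 48-55 [p,q,r=110]: 00110011  (ones: 4)
  rows 56-63 [p,q,r=111]: 11111111  (ones: 8)
Disagreements = 4+4+4+8+4+4+4+8 = 40

40


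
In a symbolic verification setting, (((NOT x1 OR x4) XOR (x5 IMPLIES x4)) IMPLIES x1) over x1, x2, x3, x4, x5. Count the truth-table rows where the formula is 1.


Formula: (((NOT x1 OR x4) XOR (x5 IMPLIES x4)) IMPLIES x1) over 5 vars (32 rows)
Evaluate each row (x1, x2, x3, x4, x5 as bits, MSB first):
  row 0 [00000]: (((NOT 0 OR 0) XOR (0 IMPLIES 0)) IMPLIES 0) -> 1
  row 1 [00001]: (((NOT 0 OR 0) XOR (1 IMPLIES 0)) IMPLIES 0) -> 0
  row 2 [00010]: (((NOT 0 OR 1) XOR (0 IMPLIES 1)) IMPLIES 0) -> 1
  row 3 [00011]: (((NOT 0 OR 1) XOR (1 IMPLIES 1)) IMPLIES 0) -> 1
  row 4 [00100]: (((NOT 0 OR 0) XOR (0 IMPLIES 0)) IMPLIES 0) -> 1
  row 5 [00101]: (((NOT 0 OR 0) XOR (1 IMPLIES 0)) IMPLIES 0) -> 0
  row 6 [00110]: (((NOT 0 OR 1) XOR (0 IMPLIES 1)) IMPLIES 0) -> 1
  row 7 [00111]: (((NOT 0 OR 1) XOR (1 IMPLIES 1)) IMPLIES 0) -> 1
  row 8 [01000]: (((NOT 0 OR 0) XOR (0 IMPLIES 0)) IMPLIES 0) -> 1
  row 9 [01001]: (((NOT 0 OR 0) XOR (1 IMPLIES 0)) IMPLIES 0) -> 0
  row 10 [01010]: (((NOT 0 OR 1) XOR (0 IMPLIES 1)) IMPLIES 0) -> 1
  row 11 [01011]: (((NOT 0 OR 1) XOR (1 IMPLIES 1)) IMPLIES 0) -> 1
  row 12 [01100]: (((NOT 0 OR 0) XOR (0 IMPLIES 0)) IMPLIES 0) -> 1
  row 13 [01101]: (((NOT 0 OR 0) XOR (1 IMPLIES 0)) IMPLIES 0) -> 0
  row 14 [01110]: (((NOT 0 OR 1) XOR (0 IMPLIES 1)) IMPLIES 0) -> 1
  row 15 [01111]: (((NOT 0 OR 1) XOR (1 IMPLIES 1)) IMPLIES 0) -> 1
  row 16 [10000]: (((NOT 1 OR 0) XOR (0 IMPLIES 0)) IMPLIES 1) -> 1
  row 17 [10001]: (((NOT 1 OR 0) XOR (1 IMPLIES 0)) IMPLIES 1) -> 1
  row 18 [10010]: (((NOT 1 OR 1) XOR (0 IMPLIES 1)) IMPLIES 1) -> 1
  row 19 [10011]: (((NOT 1 OR 1) XOR (1 IMPLIES 1)) IMPLIES 1) -> 1
  row 20 [10100]: (((NOT 1 OR 0) XOR (0 IMPLIES 0)) IMPLIES 1) -> 1
  row 21 [10101]: (((NOT 1 OR 0) XOR (1 IMPLIES 0)) IMPLIES 1) -> 1
  row 22 [10110]: (((NOT 1 OR 1) XOR (0 IMPLIES 1)) IMPLIES 1) -> 1
  row 23 [10111]: (((NOT 1 OR 1) XOR (1 IMPLIES 1)) IMPLIES 1) -> 1
  row 24 [11000]: (((NOT 1 OR 0) XOR (0 IMPLIES 0)) IMPLIES 1) -> 1
  row 25 [11001]: (((NOT 1 OR 0) XOR (1 IMPLIES 0)) IMPLIES 1) -> 1
  row 26 [11010]: (((NOT 1 OR 1) XOR (0 IMPLIES 1)) IMPLIES 1) -> 1
  row 27 [11011]: (((NOT 1 OR 1) XOR (1 IMPLIES 1)) IMPLIES 1) -> 1
  row 28 [11100]: (((NOT 1 OR 0) XOR (0 IMPLIES 0)) IMPLIES 1) -> 1
  row 29 [11101]: (((NOT 1 OR 0) XOR (1 IMPLIES 0)) IMPLIES 1) -> 1
  row 30 [11110]: (((NOT 1 OR 1) XOR (0 IMPLIES 1)) IMPLIES 1) -> 1
  row 31 [11111]: (((NOT 1 OR 1) XOR (1 IMPLIES 1)) IMPLIES 1) -> 1
Full result column, 8 rows per line (x1,x2 fixed per line; x3,x4,x5 runs 000..111 left to right):
  rows 0-7 [x1,x2=00]: 10111011  (ones: 6)
  rows 8-15 [x1,x2=01]: 10111011  (ones: 6)
  rows 16-23 [x1,x2=10]: 11111111  (ones: 8)
  rows 24-31 [x1,x2=11]: 11111111  (ones: 8)
Count of 1-rows = 6+6+8+8 = 28

28


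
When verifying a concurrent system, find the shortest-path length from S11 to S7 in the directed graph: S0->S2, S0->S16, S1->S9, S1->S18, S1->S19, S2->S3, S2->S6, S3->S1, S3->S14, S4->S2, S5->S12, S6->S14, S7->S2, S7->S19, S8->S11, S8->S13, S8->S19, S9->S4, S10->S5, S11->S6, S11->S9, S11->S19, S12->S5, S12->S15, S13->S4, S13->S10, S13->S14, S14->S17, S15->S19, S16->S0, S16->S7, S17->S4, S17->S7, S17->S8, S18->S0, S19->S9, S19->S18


BFS layer-by-layer from S11:
  dist 0: {S11}
  dist 1: {S6, S9, S19}
  dist 2: {S4, S14, S18}
  dist 3: {S0, S2, S17}
  dist 4: {S3, S7, S8, S16}
  -> S7 reached at distance 4
Shortest path length = 4

4


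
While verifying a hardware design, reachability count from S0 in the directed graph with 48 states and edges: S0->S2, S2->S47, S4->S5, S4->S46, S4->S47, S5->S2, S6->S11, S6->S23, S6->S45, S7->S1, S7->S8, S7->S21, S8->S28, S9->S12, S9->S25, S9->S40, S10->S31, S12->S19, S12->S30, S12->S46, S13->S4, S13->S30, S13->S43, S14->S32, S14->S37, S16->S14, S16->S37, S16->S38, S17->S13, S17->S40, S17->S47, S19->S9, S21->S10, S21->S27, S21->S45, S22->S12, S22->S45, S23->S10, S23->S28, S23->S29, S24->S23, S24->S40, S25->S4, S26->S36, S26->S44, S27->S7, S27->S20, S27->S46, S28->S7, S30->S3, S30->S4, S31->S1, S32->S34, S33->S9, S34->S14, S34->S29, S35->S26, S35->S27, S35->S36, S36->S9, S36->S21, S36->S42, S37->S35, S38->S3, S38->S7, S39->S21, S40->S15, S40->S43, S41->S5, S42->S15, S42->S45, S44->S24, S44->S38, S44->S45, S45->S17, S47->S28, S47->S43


BFS from S0:
  layer 0: {S0}
  layer 1: {S2}
  layer 2: {S47}
  layer 3: {S28, S43}
  layer 4: {S7}
  layer 5: {S1, S8, S21}
  layer 6: {S10, S27, S45}
  layer 7: {S17, S20, S31, S46}
  layer 8: {S13, S40}
  layer 9: {S4, S15, S30}
  layer 10: {S3, S5}
Reachable set: {S0, S1, S2, S3, S4, S5, S7, S8, S10, S13, S15, S17, S20, S21, S27, S28, S30, S31, S40, S43, S45, S46, S47}
Count = 23

23


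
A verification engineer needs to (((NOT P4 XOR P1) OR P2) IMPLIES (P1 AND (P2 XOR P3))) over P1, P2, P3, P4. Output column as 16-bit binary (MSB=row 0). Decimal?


Formula: (((NOT P4 XOR P1) OR P2) IMPLIES (P1 AND (P2 XOR P3))) over P1, P2, P3, P4 (16 rows)
Evaluate each row (bits = P1,P2,P3,P4, MSB first):
  row 0 [0000]: (((NOT 0 XOR 0) OR 0) IMPLIES (0 AND (0 XOR 0))) -> 0
  row 1 [0001]: (((NOT 1 XOR 0) OR 0) IMPLIES (0 AND (0 XOR 0))) -> 1
  row 2 [0010]: (((NOT 0 XOR 0) OR 0) IMPLIES (0 AND (0 XOR 1))) -> 0
  row 3 [0011]: (((NOT 1 XOR 0) OR 0) IMPLIES (0 AND (0 XOR 1))) -> 1
  row 4 [0100]: (((NOT 0 XOR 0) OR 1) IMPLIES (0 AND (1 XOR 0))) -> 0
  row 5 [0101]: (((NOT 1 XOR 0) OR 1) IMPLIES (0 AND (1 XOR 0))) -> 0
  row 6 [0110]: (((NOT 0 XOR 0) OR 1) IMPLIES (0 AND (1 XOR 1))) -> 0
  row 7 [0111]: (((NOT 1 XOR 0) OR 1) IMPLIES (0 AND (1 XOR 1))) -> 0
  row 8 [1000]: (((NOT 0 XOR 1) OR 0) IMPLIES (1 AND (0 XOR 0))) -> 1
  row 9 [1001]: (((NOT 1 XOR 1) OR 0) IMPLIES (1 AND (0 XOR 0))) -> 0
  row 10 [1010]: (((NOT 0 XOR 1) OR 0) IMPLIES (1 AND (0 XOR 1))) -> 1
  row 11 [1011]: (((NOT 1 XOR 1) OR 0) IMPLIES (1 AND (0 XOR 1))) -> 1
  row 12 [1100]: (((NOT 0 XOR 1) OR 1) IMPLIES (1 AND (1 XOR 0))) -> 1
  row 13 [1101]: (((NOT 1 XOR 1) OR 1) IMPLIES (1 AND (1 XOR 0))) -> 1
  row 14 [1110]: (((NOT 0 XOR 1) OR 1) IMPLIES (1 AND (1 XOR 1))) -> 0
  row 15 [1111]: (((NOT 1 XOR 1) OR 1) IMPLIES (1 AND (1 XOR 1))) -> 0
Full result column, 4 rows per line (P1,P2 fixed per line; P3,P4 runs 00..11 left to right):
  rows 0-3 [P1,P2=00]: 0101  = hex 5
  rows 4-7 [P1,P2=01]: 0000  = hex 0
  rows 8-11 [P1,P2=10]: 1011  = hex B
  rows 12-15 [P1,P2=11]: 1100  = hex C
Output column (row 0 .. row 15) = 0101000010111100
Output column grouped in 4s = 0101 0000 1011 1100 = 0x50BC
Convert to decimal digit by digit (value = value*16 + digit):
  5 -> 5
  5*16 + 0 = 80
  80*16 + 11 (B) = 1291
  1291*16 + 12 (C) = 20668
Decimal = 20668

20668


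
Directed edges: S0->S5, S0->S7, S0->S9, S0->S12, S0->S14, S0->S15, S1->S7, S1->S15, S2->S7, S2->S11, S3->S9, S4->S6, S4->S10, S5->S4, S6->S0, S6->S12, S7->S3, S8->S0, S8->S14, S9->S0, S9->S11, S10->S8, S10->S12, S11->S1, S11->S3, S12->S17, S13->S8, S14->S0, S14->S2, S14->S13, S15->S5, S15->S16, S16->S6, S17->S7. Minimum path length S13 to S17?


BFS layer-by-layer from S13:
  dist 0: {S13}
  dist 1: {S8}
  dist 2: {S0, S14}
  dist 3: {S2, S5, S7, S9, S12, S15}
  dist 4: {S3, S4, S11, S16, S17}
  -> S17 reached at distance 4
Shortest path length = 4

4


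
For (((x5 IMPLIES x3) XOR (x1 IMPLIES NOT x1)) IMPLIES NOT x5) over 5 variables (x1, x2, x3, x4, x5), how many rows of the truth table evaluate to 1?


Formula: (((x5 IMPLIES x3) XOR (x1 IMPLIES NOT x1)) IMPLIES NOT x5) over 5 vars (32 rows)
Evaluate each row (x1, x2, x3, x4, x5 as bits, MSB first):
  row 0 [00000]: (((0 IMPLIES 0) XOR (0 IMPLIES NOT 0)) IMPLIES NOT 0) -> 1
  row 1 [00001]: (((1 IMPLIES 0) XOR (0 IMPLIES NOT 0)) IMPLIES NOT 1) -> 0
  row 2 [00010]: (((0 IMPLIES 0) XOR (0 IMPLIES NOT 0)) IMPLIES NOT 0) -> 1
  row 3 [00011]: (((1 IMPLIES 0) XOR (0 IMPLIES NOT 0)) IMPLIES NOT 1) -> 0
  row 4 [00100]: (((0 IMPLIES 1) XOR (0 IMPLIES NOT 0)) IMPLIES NOT 0) -> 1
  row 5 [00101]: (((1 IMPLIES 1) XOR (0 IMPLIES NOT 0)) IMPLIES NOT 1) -> 1
  row 6 [00110]: (((0 IMPLIES 1) XOR (0 IMPLIES NOT 0)) IMPLIES NOT 0) -> 1
  row 7 [00111]: (((1 IMPLIES 1) XOR (0 IMPLIES NOT 0)) IMPLIES NOT 1) -> 1
  row 8 [01000]: (((0 IMPLIES 0) XOR (0 IMPLIES NOT 0)) IMPLIES NOT 0) -> 1
  row 9 [01001]: (((1 IMPLIES 0) XOR (0 IMPLIES NOT 0)) IMPLIES NOT 1) -> 0
  row 10 [01010]: (((0 IMPLIES 0) XOR (0 IMPLIES NOT 0)) IMPLIES NOT 0) -> 1
  row 11 [01011]: (((1 IMPLIES 0) XOR (0 IMPLIES NOT 0)) IMPLIES NOT 1) -> 0
  row 12 [01100]: (((0 IMPLIES 1) XOR (0 IMPLIES NOT 0)) IMPLIES NOT 0) -> 1
  row 13 [01101]: (((1 IMPLIES 1) XOR (0 IMPLIES NOT 0)) IMPLIES NOT 1) -> 1
  row 14 [01110]: (((0 IMPLIES 1) XOR (0 IMPLIES NOT 0)) IMPLIES NOT 0) -> 1
  row 15 [01111]: (((1 IMPLIES 1) XOR (0 IMPLIES NOT 0)) IMPLIES NOT 1) -> 1
  row 16 [10000]: (((0 IMPLIES 0) XOR (1 IMPLIES NOT 1)) IMPLIES NOT 0) -> 1
  row 17 [10001]: (((1 IMPLIES 0) XOR (1 IMPLIES NOT 1)) IMPLIES NOT 1) -> 1
  row 18 [10010]: (((0 IMPLIES 0) XOR (1 IMPLIES NOT 1)) IMPLIES NOT 0) -> 1
  row 19 [10011]: (((1 IMPLIES 0) XOR (1 IMPLIES NOT 1)) IMPLIES NOT 1) -> 1
  row 20 [10100]: (((0 IMPLIES 1) XOR (1 IMPLIES NOT 1)) IMPLIES NOT 0) -> 1
  row 21 [10101]: (((1 IMPLIES 1) XOR (1 IMPLIES NOT 1)) IMPLIES NOT 1) -> 0
  row 22 [10110]: (((0 IMPLIES 1) XOR (1 IMPLIES NOT 1)) IMPLIES NOT 0) -> 1
  row 23 [10111]: (((1 IMPLIES 1) XOR (1 IMPLIES NOT 1)) IMPLIES NOT 1) -> 0
  row 24 [11000]: (((0 IMPLIES 0) XOR (1 IMPLIES NOT 1)) IMPLIES NOT 0) -> 1
  row 25 [11001]: (((1 IMPLIES 0) XOR (1 IMPLIES NOT 1)) IMPLIES NOT 1) -> 1
  row 26 [11010]: (((0 IMPLIES 0) XOR (1 IMPLIES NOT 1)) IMPLIES NOT 0) -> 1
  row 27 [11011]: (((1 IMPLIES 0) XOR (1 IMPLIES NOT 1)) IMPLIES NOT 1) -> 1
  row 28 [11100]: (((0 IMPLIES 1) XOR (1 IMPLIES NOT 1)) IMPLIES NOT 0) -> 1
  row 29 [11101]: (((1 IMPLIES 1) XOR (1 IMPLIES NOT 1)) IMPLIES NOT 1) -> 0
  row 30 [11110]: (((0 IMPLIES 1) XOR (1 IMPLIES NOT 1)) IMPLIES NOT 0) -> 1
  row 31 [11111]: (((1 IMPLIES 1) XOR (1 IMPLIES NOT 1)) IMPLIES NOT 1) -> 0
Full result column, 8 rows per line (x1,x2 fixed per line; x3,x4,x5 runs 000..111 left to right):
  rows 0-7 [x1,x2=00]: 10101111  (ones: 6)
  rows 8-15 [x1,x2=01]: 10101111  (ones: 6)
  rows 16-23 [x1,x2=10]: 11111010  (ones: 6)
  rows 24-31 [x1,x2=11]: 11111010  (ones: 6)
Count of 1-rows = 6+6+6+6 = 24

24


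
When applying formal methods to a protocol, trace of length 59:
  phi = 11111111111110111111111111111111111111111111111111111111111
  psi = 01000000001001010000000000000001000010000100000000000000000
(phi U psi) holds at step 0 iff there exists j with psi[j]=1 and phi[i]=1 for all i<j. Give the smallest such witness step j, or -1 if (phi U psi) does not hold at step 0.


(phi U psi) at 0: need smallest j with psi[j]=1 and phi[i]=1 for all i in [0,j).
Scan from step 0:
  step 0: phi=1, psi=0 -> continue
  step 1: psi=1 and phi held for [0,1) -> witness found
Witness step = 1

1


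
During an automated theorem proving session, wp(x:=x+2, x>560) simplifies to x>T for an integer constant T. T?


Formula: wp(x:=E, P) = P[E/x] (substitute E for x in postcondition)
Step 1: Postcondition: x>560
Step 2: Substitute x+2 for x: x+2>560
Step 3: Solve for x: x > 560-2 = 558

558


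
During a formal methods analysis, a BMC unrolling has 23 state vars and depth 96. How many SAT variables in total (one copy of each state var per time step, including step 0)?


BMC unrolls to depth k, creating one copy of each state var for steps 0..k.
Step count = 96 + 1 = 97 (steps 0 through 96)
Vars per step = 23
Total = 23 * 97 = 2231

2231


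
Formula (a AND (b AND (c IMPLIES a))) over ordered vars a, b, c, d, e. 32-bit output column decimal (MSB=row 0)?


Formula: (a AND (b AND (c IMPLIES a))) over a, b, c, d, e (32 rows)
Evaluate each row (bits = a,b,c,d,e, MSB first):
  row 0 [00000]: (0 AND (0 AND (0 IMPLIES 0))) -> 0
  row 1 [00001]: (0 AND (0 AND (0 IMPLIES 0))) -> 0
  row 2 [00010]: (0 AND (0 AND (0 IMPLIES 0))) -> 0
  row 3 [00011]: (0 AND (0 AND (0 IMPLIES 0))) -> 0
  row 4 [00100]: (0 AND (0 AND (1 IMPLIES 0))) -> 0
  row 5 [00101]: (0 AND (0 AND (1 IMPLIES 0))) -> 0
  row 6 [00110]: (0 AND (0 AND (1 IMPLIES 0))) -> 0
  row 7 [00111]: (0 AND (0 AND (1 IMPLIES 0))) -> 0
  row 8 [01000]: (0 AND (1 AND (0 IMPLIES 0))) -> 0
  row 9 [01001]: (0 AND (1 AND (0 IMPLIES 0))) -> 0
  row 10 [01010]: (0 AND (1 AND (0 IMPLIES 0))) -> 0
  row 11 [01011]: (0 AND (1 AND (0 IMPLIES 0))) -> 0
  row 12 [01100]: (0 AND (1 AND (1 IMPLIES 0))) -> 0
  row 13 [01101]: (0 AND (1 AND (1 IMPLIES 0))) -> 0
  row 14 [01110]: (0 AND (1 AND (1 IMPLIES 0))) -> 0
  row 15 [01111]: (0 AND (1 AND (1 IMPLIES 0))) -> 0
  row 16 [10000]: (1 AND (0 AND (0 IMPLIES 1))) -> 0
  row 17 [10001]: (1 AND (0 AND (0 IMPLIES 1))) -> 0
  row 18 [10010]: (1 AND (0 AND (0 IMPLIES 1))) -> 0
  row 19 [10011]: (1 AND (0 AND (0 IMPLIES 1))) -> 0
  row 20 [10100]: (1 AND (0 AND (1 IMPLIES 1))) -> 0
  row 21 [10101]: (1 AND (0 AND (1 IMPLIES 1))) -> 0
  row 22 [10110]: (1 AND (0 AND (1 IMPLIES 1))) -> 0
  row 23 [10111]: (1 AND (0 AND (1 IMPLIES 1))) -> 0
  row 24 [11000]: (1 AND (1 AND (0 IMPLIES 1))) -> 1
  row 25 [11001]: (1 AND (1 AND (0 IMPLIES 1))) -> 1
  row 26 [11010]: (1 AND (1 AND (0 IMPLIES 1))) -> 1
  row 27 [11011]: (1 AND (1 AND (0 IMPLIES 1))) -> 1
  row 28 [11100]: (1 AND (1 AND (1 IMPLIES 1))) -> 1
  row 29 [11101]: (1 AND (1 AND (1 IMPLIES 1))) -> 1
  row 30 [11110]: (1 AND (1 AND (1 IMPLIES 1))) -> 1
  row 31 [11111]: (1 AND (1 AND (1 IMPLIES 1))) -> 1
Full result column, 4 rows per line (a,b,c fixed per line; d,e runs 00..11 left to right):
  rows 0-3 [a,b,c=000]: 0000  = hex 0
  rows 4-7 [a,b,c=001]: 0000  = hex 0
  rows 8-11 [a,b,c=010]: 0000  = hex 0
  rows 12-15 [a,b,c=011]: 0000  = hex 0
  rows 16-19 [a,b,c=100]: 0000  = hex 0
  rows 20-23 [a,b,c=101]: 0000  = hex 0
  rows 24-27 [a,b,c=110]: 1111  = hex F
  rows 28-31 [a,b,c=111]: 1111  = hex F
Output column (row 0 .. row 31) = 00000000000000000000000011111111
Output column grouped in 4s = 0000 0000 0000 0000 0000 0000 1111 1111 = 0x000000FF
Convert to decimal digit by digit (value = value*16 + digit):
  0 -> 0
  0*16 + 0 = 0
  0*16 + 0 = 0
  0*16 + 0 = 0
  0*16 + 0 = 0
  0*16 + 0 = 0
  0*16 + 15 (F) = 15
  15*16 + 15 (F) = 255
Decimal = 255

255


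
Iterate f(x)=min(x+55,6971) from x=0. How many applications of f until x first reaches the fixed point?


Step 1: x=0, cap=6971, increment=55
Step 2: x grows by 55 each step until capped at 6971; fixed point is x=6971
Step 3: iterations = ceil(6971/55) = 127

127


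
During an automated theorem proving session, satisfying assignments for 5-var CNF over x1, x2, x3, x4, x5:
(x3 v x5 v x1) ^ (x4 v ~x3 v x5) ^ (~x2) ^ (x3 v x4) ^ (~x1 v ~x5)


CNF with 5 clauses over 5 vars (32 assignments).
An assignment satisfies CNF iff every clause has >=1 true literal.
Check each row (bits = x1,x2,x3,x4,x5; clause T/F shown):
  row 0 [00000]: clauses=FTTFT -> 0
  row 1 [00001]: clauses=TTTFT -> 0
  row 2 [00010]: clauses=FTTTT -> 0
  row 3 [00011]: clauses=TTTTT -> 1
  row 4 [00100]: clauses=TFTTT -> 0
  row 5 [00101]: clauses=TTTTT -> 1
  row 6 [00110]: clauses=TTTTT -> 1
  row 7 [00111]: clauses=TTTTT -> 1
  row 8 [01000]: clauses=FTFFT -> 0
  row 9 [01001]: clauses=TTFFT -> 0
  row 10 [01010]: clauses=FTFTT -> 0
  row 11 [01011]: clauses=TTFTT -> 0
  row 12 [01100]: clauses=TFFTT -> 0
  row 13 [01101]: clauses=TTFTT -> 0
  row 14 [01110]: clauses=TTFTT -> 0
  row 15 [01111]: clauses=TTFTT -> 0
  row 16 [10000]: clauses=TTTFT -> 0
  row 17 [10001]: clauses=TTTFF -> 0
  row 18 [10010]: clauses=TTTTT -> 1
  row 19 [10011]: clauses=TTTTF -> 0
  row 20 [10100]: clauses=TFTTT -> 0
  row 21 [10101]: clauses=TTTTF -> 0
  row 22 [10110]: clauses=TTTTT -> 1
  row 23 [10111]: clauses=TTTTF -> 0
  row 24 [11000]: clauses=TTFFT -> 0
  row 25 [11001]: clauses=TTFFF -> 0
  row 26 [11010]: clauses=TTFTT -> 0
  row 27 [11011]: clauses=TTFTF -> 0
  row 28 [11100]: clauses=TFFTT -> 0
  row 29 [11101]: clauses=TTFTF -> 0
  row 30 [11110]: clauses=TTFTT -> 0
  row 31 [11111]: clauses=TTFTF -> 0
Full result column, 8 rows per line (x1,x2 fixed per line; x3,x4,x5 runs 000..111 left to right):
  rows 0-7 [x1,x2=00]: 00010111  (ones: 4)
  rows 8-15 [x1,x2=01]: 00000000  (ones: 0)
  rows 16-23 [x1,x2=10]: 00100010  (ones: 2)
  rows 24-31 [x1,x2=11]: 00000000  (ones: 0)
Satisfying assignments = 4+0+2+0 = 6

6


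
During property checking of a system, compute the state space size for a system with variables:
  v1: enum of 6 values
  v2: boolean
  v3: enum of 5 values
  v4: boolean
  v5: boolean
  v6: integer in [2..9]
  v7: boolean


State space = product of domain sizes of all variables.
Domain sizes:
  v1 (enum of 6 values): 6
  v2 (boolean): 2
  v3 (enum of 5 values): 5
  v4 (boolean): 2
  v5 (boolean): 2
  v6 (integer in [2..9]): 8
  v7 (boolean): 2
Product = 6 * 2 * 5 * 2 * 2 * 8 * 2 = 3840

3840


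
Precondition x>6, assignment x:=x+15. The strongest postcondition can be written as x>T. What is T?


Formula: sp(P, x:=E) = exists old_x. (x = E[old_x/x]) AND P[old_x/x] (old_x is the value of x before the assignment; eliminate old_x by solving x = E[old_x/x] for old_x)
Step 1: Precondition P: x>6, i.e. old_x > 6
Step 2: Assignment gives x = old_x + 15, so old_x = x - 15
Step 3: Substitute into P: x - 15 > 6
Step 4: Simplify: x > 6+15 = 21

21


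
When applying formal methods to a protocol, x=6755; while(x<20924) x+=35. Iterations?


Step 1: x goes from 6755 toward 20924 by 35; the body runs while x<20924, so iterations = ceil((bound-start)/step)
Step 2: Distance=14169
Step 3: ceil(14169/35)=405

405


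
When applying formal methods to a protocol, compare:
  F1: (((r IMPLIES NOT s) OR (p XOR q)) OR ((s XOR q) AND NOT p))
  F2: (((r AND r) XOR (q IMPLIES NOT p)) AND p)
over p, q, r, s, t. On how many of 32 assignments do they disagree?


F1 = (((r IMPLIES NOT s) OR (p XOR q)) OR ((s XOR q) AND NOT p))
F2 = (((r AND r) XOR (q IMPLIES NOT p)) AND p)
Evaluate both on each of 32 rows (bits = p,q,r,s,t):
  row 0 [00000]: F1=1 F2=0 (differ) -> 1
  row 1 [00001]: F1=1 F2=0 (differ) -> 1
  row 2 [00010]: F1=1 F2=0 (differ) -> 1
  row 3 [00011]: F1=1 F2=0 (differ) -> 1
  row 4 [00100]: F1=1 F2=0 (differ) -> 1
  row 5 [00101]: F1=1 F2=0 (differ) -> 1
  row 6 [00110]: F1=1 F2=0 (differ) -> 1
  row 7 [00111]: F1=1 F2=0 (differ) -> 1
  row 8 [01000]: F1=1 F2=0 (differ) -> 1
  row 9 [01001]: F1=1 F2=0 (differ) -> 1
  row 10 [01010]: F1=1 F2=0 (differ) -> 1
  row 11 [01011]: F1=1 F2=0 (differ) -> 1
  row 12 [01100]: F1=1 F2=0 (differ) -> 1
  row 13 [01101]: F1=1 F2=0 (differ) -> 1
  row 14 [01110]: F1=1 F2=0 (differ) -> 1
  row 15 [01111]: F1=1 F2=0 (differ) -> 1
  row 16 [10000]: F1=1 F2=1 -> 0
  row 17 [10001]: F1=1 F2=1 -> 0
  row 18 [10010]: F1=1 F2=1 -> 0
  row 19 [10011]: F1=1 F2=1 -> 0
  row 20 [10100]: F1=1 F2=0 (differ) -> 1
  row 21 [10101]: F1=1 F2=0 (differ) -> 1
  row 22 [10110]: F1=1 F2=0 (differ) -> 1
  row 23 [10111]: F1=1 F2=0 (differ) -> 1
  row 24 [11000]: F1=1 F2=0 (differ) -> 1
  row 25 [11001]: F1=1 F2=0 (differ) -> 1
  row 26 [11010]: F1=1 F2=0 (differ) -> 1
  row 27 [11011]: F1=1 F2=0 (differ) -> 1
  row 28 [11100]: F1=1 F2=1 -> 0
  row 29 [11101]: F1=1 F2=1 -> 0
  row 30 [11110]: F1=0 F2=1 (differ) -> 1
  row 31 [11111]: F1=0 F2=1 (differ) -> 1
Full result column, 8 rows per line (p,q fixed per line; r,s,t runs 000..111 left to right):
  rows 0-7 [p,q=00]: 11111111  (ones: 8)
  rows 8-15 [p,q=01]: 11111111  (ones: 8)
  rows 16-23 [p,q=10]: 00001111  (ones: 4)
  rows 24-31 [p,q=11]: 11110011  (ones: 6)
Disagreements = 8+8+4+6 = 26

26


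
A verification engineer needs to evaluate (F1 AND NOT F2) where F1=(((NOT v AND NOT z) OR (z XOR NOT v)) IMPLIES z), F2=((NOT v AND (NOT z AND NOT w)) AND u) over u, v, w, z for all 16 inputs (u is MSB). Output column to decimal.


F1 = (((NOT v AND NOT z) OR (z XOR NOT v)) IMPLIES z)
F2 = ((NOT v AND (NOT z AND NOT w)) AND u)
Counterexample to F1=>F2 is where F1=1 and F2=0.
Evaluate each row (bits = u,v,w,z, MSB first):
  row 0 [0000]: F1=0 F2=0 -> F1&~F2 -> 0
  row 1 [0001]: F1=1 F2=0 -> F1&~F2 -> 1
  row 2 [0010]: F1=0 F2=0 -> F1&~F2 -> 0
  row 3 [0011]: F1=1 F2=0 -> F1&~F2 -> 1
  row 4 [0100]: F1=1 F2=0 -> F1&~F2 -> 1
  row 5 [0101]: F1=1 F2=0 -> F1&~F2 -> 1
  row 6 [0110]: F1=1 F2=0 -> F1&~F2 -> 1
  row 7 [0111]: F1=1 F2=0 -> F1&~F2 -> 1
  row 8 [1000]: F1=0 F2=1 -> F1&~F2 -> 0
  row 9 [1001]: F1=1 F2=0 -> F1&~F2 -> 1
  row 10 [1010]: F1=0 F2=0 -> F1&~F2 -> 0
  row 11 [1011]: F1=1 F2=0 -> F1&~F2 -> 1
  row 12 [1100]: F1=1 F2=0 -> F1&~F2 -> 1
  row 13 [1101]: F1=1 F2=0 -> F1&~F2 -> 1
  row 14 [1110]: F1=1 F2=0 -> F1&~F2 -> 1
  row 15 [1111]: F1=1 F2=0 -> F1&~F2 -> 1
Full result column, 4 rows per line (u,v fixed per line; w,z runs 00..11 left to right):
  rows 0-3 [u,v=00]: 0101  = hex 5
  rows 4-7 [u,v=01]: 1111  = hex F
  rows 8-11 [u,v=10]: 0101  = hex 5
  rows 12-15 [u,v=11]: 1111  = hex F
Counterexample vector (row 0 .. row 15) = 0101111101011111
Output column grouped in 4s = 0101 1111 0101 1111 = 0x5F5F
Convert to decimal digit by digit (value = value*16 + digit):
  5 -> 5
  5*16 + 15 (F) = 95
  95*16 + 5 = 1525
  1525*16 + 15 (F) = 24415
Decimal = 24415

24415
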